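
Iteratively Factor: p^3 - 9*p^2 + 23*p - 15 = (p - 3)*(p^2 - 6*p + 5) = (p - 3)*(p - 1)*(p - 5)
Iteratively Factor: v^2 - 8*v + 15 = (v - 3)*(v - 5)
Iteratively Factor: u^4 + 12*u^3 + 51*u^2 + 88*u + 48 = (u + 1)*(u^3 + 11*u^2 + 40*u + 48) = (u + 1)*(u + 4)*(u^2 + 7*u + 12) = (u + 1)*(u + 4)^2*(u + 3)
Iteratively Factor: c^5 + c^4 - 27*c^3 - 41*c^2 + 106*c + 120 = (c - 2)*(c^4 + 3*c^3 - 21*c^2 - 83*c - 60) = (c - 5)*(c - 2)*(c^3 + 8*c^2 + 19*c + 12) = (c - 5)*(c - 2)*(c + 3)*(c^2 + 5*c + 4) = (c - 5)*(c - 2)*(c + 1)*(c + 3)*(c + 4)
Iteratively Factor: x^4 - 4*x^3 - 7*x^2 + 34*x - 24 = (x + 3)*(x^3 - 7*x^2 + 14*x - 8) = (x - 4)*(x + 3)*(x^2 - 3*x + 2) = (x - 4)*(x - 2)*(x + 3)*(x - 1)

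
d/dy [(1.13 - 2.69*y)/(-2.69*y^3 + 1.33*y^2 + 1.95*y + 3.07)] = (-14.4722*y^3 + 12.6968*y^2 - 3.0058*y - 10.4618)/(7.2361*y^6 - 7.1554*y^5 - 8.7221*y^4 - 11.3296*y^3 + 11.9687*y^2 + 11.973*y + 9.4249)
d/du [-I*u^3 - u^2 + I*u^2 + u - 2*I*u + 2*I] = -3*I*u^2 - 2*u*(1 - I) + 1 - 2*I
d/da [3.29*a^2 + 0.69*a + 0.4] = 6.58*a + 0.69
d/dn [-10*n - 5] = -10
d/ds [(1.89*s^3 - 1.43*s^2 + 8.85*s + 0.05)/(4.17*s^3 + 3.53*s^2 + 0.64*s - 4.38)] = (12.6348*s^4 - 71.3898*s^3 - 57.6158*s^2 + 12.1738*s - 38.795)/(17.3889*s^6 + 29.4402*s^5 + 17.7985*s^4 - 32.0108*s^3 - 30.5132*s^2 - 5.6064*s + 19.1844)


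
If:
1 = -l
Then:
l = -1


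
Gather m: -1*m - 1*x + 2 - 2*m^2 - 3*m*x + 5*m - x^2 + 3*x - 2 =-2*m^2 + m*(4 - 3*x) - x^2 + 2*x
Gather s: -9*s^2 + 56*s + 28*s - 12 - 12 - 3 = -9*s^2 + 84*s - 27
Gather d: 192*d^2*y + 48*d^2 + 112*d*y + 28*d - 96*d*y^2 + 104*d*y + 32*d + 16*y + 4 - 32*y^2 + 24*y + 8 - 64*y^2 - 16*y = d^2*(192*y + 48) + d*(-96*y^2 + 216*y + 60) - 96*y^2 + 24*y + 12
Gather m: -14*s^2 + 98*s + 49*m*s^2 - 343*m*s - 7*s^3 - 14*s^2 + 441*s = m*(49*s^2 - 343*s) - 7*s^3 - 28*s^2 + 539*s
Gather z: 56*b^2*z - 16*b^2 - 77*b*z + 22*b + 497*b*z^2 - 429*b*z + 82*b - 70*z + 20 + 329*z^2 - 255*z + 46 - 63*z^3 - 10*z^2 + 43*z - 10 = -16*b^2 + 104*b - 63*z^3 + z^2*(497*b + 319) + z*(56*b^2 - 506*b - 282) + 56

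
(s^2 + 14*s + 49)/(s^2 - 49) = (s + 7)/(s - 7)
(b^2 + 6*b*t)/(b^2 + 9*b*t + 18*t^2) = b/(b + 3*t)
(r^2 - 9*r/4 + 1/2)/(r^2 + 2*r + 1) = (4*r^2 - 9*r + 2)/(4*(r^2 + 2*r + 1))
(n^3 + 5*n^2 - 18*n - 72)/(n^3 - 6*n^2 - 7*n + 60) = (n + 6)/(n - 5)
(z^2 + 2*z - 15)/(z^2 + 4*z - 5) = (z - 3)/(z - 1)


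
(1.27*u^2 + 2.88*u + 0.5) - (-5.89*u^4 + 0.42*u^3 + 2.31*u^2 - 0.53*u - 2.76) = 5.89*u^4 - 0.42*u^3 - 1.04*u^2 + 3.41*u + 3.26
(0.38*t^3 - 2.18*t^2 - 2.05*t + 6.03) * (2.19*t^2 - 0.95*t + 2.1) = 0.8322*t^5 - 5.1352*t^4 - 1.6205*t^3 + 10.5752*t^2 - 10.0335*t + 12.663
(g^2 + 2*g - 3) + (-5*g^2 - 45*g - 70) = -4*g^2 - 43*g - 73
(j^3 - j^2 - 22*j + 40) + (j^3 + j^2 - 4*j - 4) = 2*j^3 - 26*j + 36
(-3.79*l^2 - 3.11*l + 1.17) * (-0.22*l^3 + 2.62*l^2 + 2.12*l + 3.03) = 0.8338*l^5 - 9.2456*l^4 - 16.4404*l^3 - 15.0115*l^2 - 6.9429*l + 3.5451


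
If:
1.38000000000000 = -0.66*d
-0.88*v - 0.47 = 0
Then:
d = -2.09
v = -0.53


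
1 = 1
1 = 1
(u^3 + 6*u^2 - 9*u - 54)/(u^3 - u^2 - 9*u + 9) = (u + 6)/(u - 1)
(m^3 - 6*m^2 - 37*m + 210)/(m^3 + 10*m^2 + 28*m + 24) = (m^2 - 12*m + 35)/(m^2 + 4*m + 4)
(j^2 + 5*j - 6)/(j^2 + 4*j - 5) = (j + 6)/(j + 5)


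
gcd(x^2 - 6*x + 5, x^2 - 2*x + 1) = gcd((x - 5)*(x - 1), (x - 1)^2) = x - 1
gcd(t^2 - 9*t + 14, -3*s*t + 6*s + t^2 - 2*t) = t - 2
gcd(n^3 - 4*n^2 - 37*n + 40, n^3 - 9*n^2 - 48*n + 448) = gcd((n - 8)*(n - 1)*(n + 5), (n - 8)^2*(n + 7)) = n - 8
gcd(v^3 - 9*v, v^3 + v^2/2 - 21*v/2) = v^2 - 3*v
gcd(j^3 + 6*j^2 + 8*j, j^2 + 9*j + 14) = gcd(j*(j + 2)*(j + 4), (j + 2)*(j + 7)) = j + 2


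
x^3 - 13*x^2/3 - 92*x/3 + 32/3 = (x - 8)*(x - 1/3)*(x + 4)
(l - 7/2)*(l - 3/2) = l^2 - 5*l + 21/4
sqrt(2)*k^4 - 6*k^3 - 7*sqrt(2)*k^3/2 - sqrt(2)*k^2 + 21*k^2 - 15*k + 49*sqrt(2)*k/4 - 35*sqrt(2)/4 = (k - 5/2)*(k - 1)*(k - 7*sqrt(2)/2)*(sqrt(2)*k + 1)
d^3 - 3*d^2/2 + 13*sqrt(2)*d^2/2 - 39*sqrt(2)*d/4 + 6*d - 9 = (d - 3/2)*(d + sqrt(2)/2)*(d + 6*sqrt(2))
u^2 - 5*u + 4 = (u - 4)*(u - 1)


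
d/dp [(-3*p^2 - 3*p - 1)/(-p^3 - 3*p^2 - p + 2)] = (-3*p^4 - 6*p^3 - 9*p^2 - 18*p - 7)/(p^6 + 6*p^5 + 11*p^4 + 2*p^3 - 11*p^2 - 4*p + 4)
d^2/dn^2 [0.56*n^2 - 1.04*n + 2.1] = 1.12000000000000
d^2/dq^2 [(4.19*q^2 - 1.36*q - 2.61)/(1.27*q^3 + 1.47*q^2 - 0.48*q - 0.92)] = (13.516102*q^6 - 13.161264*q^5 - 50.424588*q^4 - 11.0462319999999*q^3 - 9.36230999999999*q^2 - 18.283032*q + 0.0317680000000025)/(2.048383*q^9 + 7.112889*q^8 + 5.910453*q^7 - 6.651753*q^6 - 12.53916*q^5 - 1.583028*q^4 + 7.009104*q^3 + 3.09672*q^2 - 1.218816*q - 0.778688)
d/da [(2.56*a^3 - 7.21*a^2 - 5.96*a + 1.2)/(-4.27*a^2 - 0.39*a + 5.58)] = (-10.9312*a^4 - 1.9968*a^3 + 20.2171*a^2 - 70.2156*a - 32.7888)/(18.2329*a^4 + 3.3306*a^3 - 47.5011*a^2 - 4.3524*a + 31.1364)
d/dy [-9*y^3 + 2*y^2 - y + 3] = -27*y^2 + 4*y - 1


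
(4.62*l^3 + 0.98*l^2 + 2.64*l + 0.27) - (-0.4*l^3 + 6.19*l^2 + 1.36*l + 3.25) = 5.02*l^3 - 5.21*l^2 + 1.28*l - 2.98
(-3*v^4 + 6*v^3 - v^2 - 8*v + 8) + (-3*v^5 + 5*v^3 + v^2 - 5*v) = -3*v^5 - 3*v^4 + 11*v^3 - 13*v + 8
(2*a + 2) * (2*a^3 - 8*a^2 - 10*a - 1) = 4*a^4 - 12*a^3 - 36*a^2 - 22*a - 2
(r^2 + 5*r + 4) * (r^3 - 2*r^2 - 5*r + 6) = r^5 + 3*r^4 - 11*r^3 - 27*r^2 + 10*r + 24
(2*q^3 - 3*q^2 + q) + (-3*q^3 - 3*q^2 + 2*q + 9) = -q^3 - 6*q^2 + 3*q + 9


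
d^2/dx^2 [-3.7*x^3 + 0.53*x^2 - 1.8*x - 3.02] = 1.06 - 22.2*x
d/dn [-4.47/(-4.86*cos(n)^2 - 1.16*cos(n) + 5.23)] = (43.4484*cos(n) + 5.1852)*sin(n)/(4.86*cos(n)^2 + 1.16*cos(n) - 5.23)^2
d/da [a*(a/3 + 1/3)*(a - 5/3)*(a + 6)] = 4*a^3/3 + 16*a^2/3 - 34*a/9 - 10/3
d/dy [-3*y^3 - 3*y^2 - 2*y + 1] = -9*y^2 - 6*y - 2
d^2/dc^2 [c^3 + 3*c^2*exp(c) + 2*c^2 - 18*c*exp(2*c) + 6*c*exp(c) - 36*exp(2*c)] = 3*c^2*exp(c) - 72*c*exp(2*c) + 18*c*exp(c) + 6*c - 216*exp(2*c) + 18*exp(c) + 4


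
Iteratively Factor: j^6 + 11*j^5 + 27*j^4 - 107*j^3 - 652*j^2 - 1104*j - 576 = (j + 4)*(j^5 + 7*j^4 - j^3 - 103*j^2 - 240*j - 144) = (j + 3)*(j + 4)*(j^4 + 4*j^3 - 13*j^2 - 64*j - 48) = (j - 4)*(j + 3)*(j + 4)*(j^3 + 8*j^2 + 19*j + 12) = (j - 4)*(j + 3)^2*(j + 4)*(j^2 + 5*j + 4) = (j - 4)*(j + 3)^2*(j + 4)^2*(j + 1)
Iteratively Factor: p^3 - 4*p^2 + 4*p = (p)*(p^2 - 4*p + 4) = p*(p - 2)*(p - 2)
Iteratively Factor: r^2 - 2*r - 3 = (r + 1)*(r - 3)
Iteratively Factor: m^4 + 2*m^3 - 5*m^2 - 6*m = (m + 3)*(m^3 - m^2 - 2*m) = m*(m + 3)*(m^2 - m - 2) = m*(m - 2)*(m + 3)*(m + 1)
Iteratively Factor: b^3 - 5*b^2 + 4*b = (b - 1)*(b^2 - 4*b) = b*(b - 1)*(b - 4)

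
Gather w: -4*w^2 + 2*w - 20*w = -4*w^2 - 18*w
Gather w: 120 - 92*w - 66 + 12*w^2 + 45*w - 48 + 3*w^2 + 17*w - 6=15*w^2 - 30*w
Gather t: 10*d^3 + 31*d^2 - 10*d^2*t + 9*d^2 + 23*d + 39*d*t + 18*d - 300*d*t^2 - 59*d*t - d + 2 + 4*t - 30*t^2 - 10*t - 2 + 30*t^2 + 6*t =10*d^3 + 40*d^2 - 300*d*t^2 + 40*d + t*(-10*d^2 - 20*d)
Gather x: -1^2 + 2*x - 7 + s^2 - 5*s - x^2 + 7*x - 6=s^2 - 5*s - x^2 + 9*x - 14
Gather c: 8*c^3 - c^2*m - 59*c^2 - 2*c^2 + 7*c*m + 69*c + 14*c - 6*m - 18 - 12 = 8*c^3 + c^2*(-m - 61) + c*(7*m + 83) - 6*m - 30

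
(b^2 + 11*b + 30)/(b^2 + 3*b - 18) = (b + 5)/(b - 3)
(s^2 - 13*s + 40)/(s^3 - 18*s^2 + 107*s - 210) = (s - 8)/(s^2 - 13*s + 42)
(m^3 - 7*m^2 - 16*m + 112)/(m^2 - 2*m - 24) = (m^2 - 11*m + 28)/(m - 6)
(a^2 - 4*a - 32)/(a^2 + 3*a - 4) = (a - 8)/(a - 1)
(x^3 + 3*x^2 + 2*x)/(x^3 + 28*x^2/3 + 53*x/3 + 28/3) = 3*x*(x + 2)/(3*x^2 + 25*x + 28)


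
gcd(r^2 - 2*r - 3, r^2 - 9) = r - 3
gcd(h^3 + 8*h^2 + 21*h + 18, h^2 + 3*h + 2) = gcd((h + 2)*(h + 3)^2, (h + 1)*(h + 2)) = h + 2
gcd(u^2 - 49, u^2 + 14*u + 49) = u + 7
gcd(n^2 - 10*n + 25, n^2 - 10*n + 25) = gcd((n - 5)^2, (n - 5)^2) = n^2 - 10*n + 25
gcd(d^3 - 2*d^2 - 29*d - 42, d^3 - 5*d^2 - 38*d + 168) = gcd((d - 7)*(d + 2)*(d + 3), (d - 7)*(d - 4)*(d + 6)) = d - 7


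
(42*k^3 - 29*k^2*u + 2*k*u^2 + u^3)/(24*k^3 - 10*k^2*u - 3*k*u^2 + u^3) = (-21*k^2 + 4*k*u + u^2)/(-12*k^2 - k*u + u^2)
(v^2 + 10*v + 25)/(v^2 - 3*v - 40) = (v + 5)/(v - 8)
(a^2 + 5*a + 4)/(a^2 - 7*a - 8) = (a + 4)/(a - 8)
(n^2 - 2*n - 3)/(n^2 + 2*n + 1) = (n - 3)/(n + 1)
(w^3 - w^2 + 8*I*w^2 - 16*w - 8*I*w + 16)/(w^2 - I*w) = (w^3 + w^2*(-1 + 8*I) - 8*w*(2 + I) + 16)/(w*(w - I))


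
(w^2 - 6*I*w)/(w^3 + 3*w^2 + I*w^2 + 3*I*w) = (w - 6*I)/(w^2 + w*(3 + I) + 3*I)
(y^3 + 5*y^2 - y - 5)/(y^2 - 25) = (y^2 - 1)/(y - 5)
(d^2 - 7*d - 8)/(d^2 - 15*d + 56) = (d + 1)/(d - 7)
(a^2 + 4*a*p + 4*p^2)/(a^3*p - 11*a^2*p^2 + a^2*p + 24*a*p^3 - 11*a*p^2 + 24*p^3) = (a^2 + 4*a*p + 4*p^2)/(p*(a^3 - 11*a^2*p + a^2 + 24*a*p^2 - 11*a*p + 24*p^2))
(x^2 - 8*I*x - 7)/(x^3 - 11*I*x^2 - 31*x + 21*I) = 1/(x - 3*I)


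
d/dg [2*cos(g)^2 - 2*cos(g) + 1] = 2*sin(g) - 2*sin(2*g)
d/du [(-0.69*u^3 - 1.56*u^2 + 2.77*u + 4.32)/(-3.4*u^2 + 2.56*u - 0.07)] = (2.346*u^4 - 3.5328*u^3 + 5.5693*u^2 + 29.5944*u - 11.2531)/(11.56*u^4 - 17.408*u^3 + 7.0296*u^2 - 0.3584*u + 0.0049)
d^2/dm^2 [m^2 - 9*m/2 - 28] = 2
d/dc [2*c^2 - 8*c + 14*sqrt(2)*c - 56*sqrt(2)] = 4*c - 8 + 14*sqrt(2)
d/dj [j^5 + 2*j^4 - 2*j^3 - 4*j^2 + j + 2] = 5*j^4 + 8*j^3 - 6*j^2 - 8*j + 1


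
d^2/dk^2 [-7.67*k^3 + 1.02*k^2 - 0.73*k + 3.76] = 2.04 - 46.02*k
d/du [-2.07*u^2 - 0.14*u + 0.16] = -4.14*u - 0.14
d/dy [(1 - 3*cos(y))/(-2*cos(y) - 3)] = -11*sin(y)/(2*cos(y) + 3)^2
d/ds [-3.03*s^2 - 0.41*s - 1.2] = -6.06*s - 0.41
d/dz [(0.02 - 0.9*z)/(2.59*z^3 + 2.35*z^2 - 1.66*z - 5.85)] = (4.662*z^3 + 1.9596*z^2 - 0.0940000000000001*z + 5.2982)/(6.7081*z^6 + 12.173*z^5 - 3.0763*z^4 - 38.105*z^3 - 24.7394*z^2 + 19.422*z + 34.2225)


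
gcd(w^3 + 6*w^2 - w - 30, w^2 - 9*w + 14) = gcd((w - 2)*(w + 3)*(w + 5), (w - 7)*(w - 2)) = w - 2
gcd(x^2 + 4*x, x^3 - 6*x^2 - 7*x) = x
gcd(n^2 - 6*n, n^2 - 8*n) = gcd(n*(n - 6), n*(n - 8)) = n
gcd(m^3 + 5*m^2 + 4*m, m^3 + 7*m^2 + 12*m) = m^2 + 4*m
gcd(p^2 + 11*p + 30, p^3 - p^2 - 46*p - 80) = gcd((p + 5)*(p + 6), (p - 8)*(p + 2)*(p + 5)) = p + 5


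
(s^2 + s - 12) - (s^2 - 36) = s + 24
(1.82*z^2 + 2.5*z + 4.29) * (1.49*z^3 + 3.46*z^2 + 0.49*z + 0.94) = 2.7118*z^5 + 10.0222*z^4 + 15.9339*z^3 + 17.7792*z^2 + 4.4521*z + 4.0326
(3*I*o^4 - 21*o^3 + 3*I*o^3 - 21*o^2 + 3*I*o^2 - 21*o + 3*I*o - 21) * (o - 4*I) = 3*I*o^5 - 9*o^4 + 3*I*o^4 - 9*o^3 + 87*I*o^3 - 9*o^2 + 87*I*o^2 - 9*o + 84*I*o + 84*I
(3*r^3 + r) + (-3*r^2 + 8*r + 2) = 3*r^3 - 3*r^2 + 9*r + 2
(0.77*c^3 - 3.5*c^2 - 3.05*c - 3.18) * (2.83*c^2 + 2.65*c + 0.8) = 2.1791*c^5 - 7.8645*c^4 - 17.2905*c^3 - 19.8819*c^2 - 10.867*c - 2.544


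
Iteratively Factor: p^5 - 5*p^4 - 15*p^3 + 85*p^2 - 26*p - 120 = (p - 2)*(p^4 - 3*p^3 - 21*p^2 + 43*p + 60) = (p - 2)*(p + 1)*(p^3 - 4*p^2 - 17*p + 60) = (p - 3)*(p - 2)*(p + 1)*(p^2 - p - 20) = (p - 3)*(p - 2)*(p + 1)*(p + 4)*(p - 5)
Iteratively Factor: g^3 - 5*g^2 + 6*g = (g - 3)*(g^2 - 2*g) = g*(g - 3)*(g - 2)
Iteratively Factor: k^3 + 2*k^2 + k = (k + 1)*(k^2 + k) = k*(k + 1)*(k + 1)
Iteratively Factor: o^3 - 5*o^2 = (o)*(o^2 - 5*o) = o*(o - 5)*(o)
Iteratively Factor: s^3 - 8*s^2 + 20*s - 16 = (s - 2)*(s^2 - 6*s + 8) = (s - 2)^2*(s - 4)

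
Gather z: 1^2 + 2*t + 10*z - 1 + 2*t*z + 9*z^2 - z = 2*t + 9*z^2 + z*(2*t + 9)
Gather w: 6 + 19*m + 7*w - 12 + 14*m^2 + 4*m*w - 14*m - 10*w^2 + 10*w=14*m^2 + 5*m - 10*w^2 + w*(4*m + 17) - 6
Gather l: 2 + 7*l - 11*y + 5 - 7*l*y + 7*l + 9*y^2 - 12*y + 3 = l*(14 - 7*y) + 9*y^2 - 23*y + 10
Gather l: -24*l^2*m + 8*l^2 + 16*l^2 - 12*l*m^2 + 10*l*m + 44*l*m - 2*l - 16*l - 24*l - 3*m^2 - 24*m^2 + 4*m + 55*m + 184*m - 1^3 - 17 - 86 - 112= l^2*(24 - 24*m) + l*(-12*m^2 + 54*m - 42) - 27*m^2 + 243*m - 216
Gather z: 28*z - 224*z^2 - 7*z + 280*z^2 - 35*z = 56*z^2 - 14*z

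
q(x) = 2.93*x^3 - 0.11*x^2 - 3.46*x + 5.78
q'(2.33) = 43.75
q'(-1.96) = 30.74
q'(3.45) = 100.40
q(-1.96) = -9.92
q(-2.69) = -42.74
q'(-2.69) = 60.74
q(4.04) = 183.21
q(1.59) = 11.78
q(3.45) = 112.85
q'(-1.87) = 27.69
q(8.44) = 1730.29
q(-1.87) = -7.29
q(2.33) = 34.18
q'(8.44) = 620.83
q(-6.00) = -610.30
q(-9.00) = -2107.96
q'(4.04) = 139.12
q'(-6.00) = 314.30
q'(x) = 8.79*x^2 - 0.22*x - 3.46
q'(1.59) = 18.41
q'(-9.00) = 710.51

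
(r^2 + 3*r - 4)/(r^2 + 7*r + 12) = (r - 1)/(r + 3)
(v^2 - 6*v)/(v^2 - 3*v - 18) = v/(v + 3)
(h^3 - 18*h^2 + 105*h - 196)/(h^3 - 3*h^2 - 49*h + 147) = (h^2 - 11*h + 28)/(h^2 + 4*h - 21)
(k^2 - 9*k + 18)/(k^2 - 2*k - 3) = (k - 6)/(k + 1)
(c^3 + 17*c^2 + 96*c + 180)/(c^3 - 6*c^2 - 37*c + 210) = (c^2 + 11*c + 30)/(c^2 - 12*c + 35)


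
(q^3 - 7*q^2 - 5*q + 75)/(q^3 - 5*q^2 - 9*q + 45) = (q - 5)/(q - 3)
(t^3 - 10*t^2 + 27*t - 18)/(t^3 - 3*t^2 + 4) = (t^3 - 10*t^2 + 27*t - 18)/(t^3 - 3*t^2 + 4)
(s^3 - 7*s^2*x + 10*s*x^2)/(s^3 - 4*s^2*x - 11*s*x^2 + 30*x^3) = s/(s + 3*x)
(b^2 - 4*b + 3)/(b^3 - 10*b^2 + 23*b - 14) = (b - 3)/(b^2 - 9*b + 14)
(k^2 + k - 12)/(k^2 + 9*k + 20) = (k - 3)/(k + 5)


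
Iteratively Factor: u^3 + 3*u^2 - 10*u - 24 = (u + 4)*(u^2 - u - 6) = (u - 3)*(u + 4)*(u + 2)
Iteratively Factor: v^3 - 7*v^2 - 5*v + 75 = (v - 5)*(v^2 - 2*v - 15) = (v - 5)*(v + 3)*(v - 5)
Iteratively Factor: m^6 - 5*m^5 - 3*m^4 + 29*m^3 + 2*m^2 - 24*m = (m - 3)*(m^5 - 2*m^4 - 9*m^3 + 2*m^2 + 8*m) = (m - 3)*(m + 1)*(m^4 - 3*m^3 - 6*m^2 + 8*m) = (m - 3)*(m - 1)*(m + 1)*(m^3 - 2*m^2 - 8*m) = m*(m - 3)*(m - 1)*(m + 1)*(m^2 - 2*m - 8) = m*(m - 4)*(m - 3)*(m - 1)*(m + 1)*(m + 2)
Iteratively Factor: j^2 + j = (j + 1)*(j)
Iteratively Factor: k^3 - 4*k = (k - 2)*(k^2 + 2*k) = (k - 2)*(k + 2)*(k)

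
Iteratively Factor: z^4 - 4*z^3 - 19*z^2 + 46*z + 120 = (z - 4)*(z^3 - 19*z - 30) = (z - 5)*(z - 4)*(z^2 + 5*z + 6) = (z - 5)*(z - 4)*(z + 2)*(z + 3)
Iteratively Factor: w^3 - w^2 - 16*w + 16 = (w + 4)*(w^2 - 5*w + 4) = (w - 1)*(w + 4)*(w - 4)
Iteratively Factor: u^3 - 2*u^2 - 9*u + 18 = (u - 3)*(u^2 + u - 6) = (u - 3)*(u - 2)*(u + 3)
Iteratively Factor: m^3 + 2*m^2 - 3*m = (m - 1)*(m^2 + 3*m) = (m - 1)*(m + 3)*(m)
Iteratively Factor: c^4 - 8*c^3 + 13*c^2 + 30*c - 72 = (c - 3)*(c^3 - 5*c^2 - 2*c + 24) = (c - 3)^2*(c^2 - 2*c - 8) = (c - 4)*(c - 3)^2*(c + 2)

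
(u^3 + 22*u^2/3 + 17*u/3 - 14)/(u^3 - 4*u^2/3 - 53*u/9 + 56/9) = 3*(u + 6)/(3*u - 8)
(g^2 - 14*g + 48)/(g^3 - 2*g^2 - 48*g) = (g - 6)/(g*(g + 6))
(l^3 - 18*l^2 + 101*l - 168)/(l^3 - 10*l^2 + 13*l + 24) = (l - 7)/(l + 1)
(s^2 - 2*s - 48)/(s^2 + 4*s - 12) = (s - 8)/(s - 2)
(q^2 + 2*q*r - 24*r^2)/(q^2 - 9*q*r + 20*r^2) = (q + 6*r)/(q - 5*r)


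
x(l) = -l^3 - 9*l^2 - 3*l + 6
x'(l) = -3*l^2 - 18*l - 3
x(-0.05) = 6.13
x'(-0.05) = -2.11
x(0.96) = -6.06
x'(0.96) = -23.04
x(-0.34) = 6.02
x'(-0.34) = 2.77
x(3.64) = -172.39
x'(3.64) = -108.27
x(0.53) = 1.73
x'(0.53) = -13.38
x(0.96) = -6.06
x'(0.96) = -23.04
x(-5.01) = -79.12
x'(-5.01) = 11.88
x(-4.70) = -74.89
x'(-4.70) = 15.33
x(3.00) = -111.00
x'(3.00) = -84.00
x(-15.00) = 1401.00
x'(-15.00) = -408.00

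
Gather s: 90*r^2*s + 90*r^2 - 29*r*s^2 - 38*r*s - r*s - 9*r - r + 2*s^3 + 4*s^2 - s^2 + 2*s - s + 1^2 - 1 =90*r^2 - 10*r + 2*s^3 + s^2*(3 - 29*r) + s*(90*r^2 - 39*r + 1)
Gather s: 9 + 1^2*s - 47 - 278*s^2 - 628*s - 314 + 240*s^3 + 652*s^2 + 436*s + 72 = 240*s^3 + 374*s^2 - 191*s - 280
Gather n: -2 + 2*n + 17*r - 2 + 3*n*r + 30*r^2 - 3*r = n*(3*r + 2) + 30*r^2 + 14*r - 4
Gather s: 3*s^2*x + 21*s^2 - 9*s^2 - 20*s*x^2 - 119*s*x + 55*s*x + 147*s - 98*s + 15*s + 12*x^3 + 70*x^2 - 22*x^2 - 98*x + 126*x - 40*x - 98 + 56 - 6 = s^2*(3*x + 12) + s*(-20*x^2 - 64*x + 64) + 12*x^3 + 48*x^2 - 12*x - 48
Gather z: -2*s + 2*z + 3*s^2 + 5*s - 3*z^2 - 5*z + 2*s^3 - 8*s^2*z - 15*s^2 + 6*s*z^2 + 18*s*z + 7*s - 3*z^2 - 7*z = 2*s^3 - 12*s^2 + 10*s + z^2*(6*s - 6) + z*(-8*s^2 + 18*s - 10)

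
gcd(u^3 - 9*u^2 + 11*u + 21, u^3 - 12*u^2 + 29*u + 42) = u^2 - 6*u - 7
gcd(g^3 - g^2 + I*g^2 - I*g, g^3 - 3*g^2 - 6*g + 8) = g - 1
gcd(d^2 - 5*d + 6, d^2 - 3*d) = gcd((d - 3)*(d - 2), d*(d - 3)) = d - 3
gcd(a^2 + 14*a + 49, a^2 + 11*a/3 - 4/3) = 1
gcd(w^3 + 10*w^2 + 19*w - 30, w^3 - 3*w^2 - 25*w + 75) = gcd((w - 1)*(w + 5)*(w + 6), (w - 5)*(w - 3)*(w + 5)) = w + 5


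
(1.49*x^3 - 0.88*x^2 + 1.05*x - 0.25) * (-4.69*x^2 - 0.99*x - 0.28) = -6.9881*x^5 + 2.6521*x^4 - 4.4705*x^3 + 0.3794*x^2 - 0.0465*x + 0.07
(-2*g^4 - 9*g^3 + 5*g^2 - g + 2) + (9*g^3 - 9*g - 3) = -2*g^4 + 5*g^2 - 10*g - 1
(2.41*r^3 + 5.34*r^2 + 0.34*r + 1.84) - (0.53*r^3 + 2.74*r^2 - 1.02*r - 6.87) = 1.88*r^3 + 2.6*r^2 + 1.36*r + 8.71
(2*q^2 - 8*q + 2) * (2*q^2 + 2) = 4*q^4 - 16*q^3 + 8*q^2 - 16*q + 4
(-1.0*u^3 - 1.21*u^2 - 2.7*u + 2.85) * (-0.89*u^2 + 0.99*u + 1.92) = 0.89*u^5 + 0.0869*u^4 - 0.7149*u^3 - 7.5327*u^2 - 2.3625*u + 5.472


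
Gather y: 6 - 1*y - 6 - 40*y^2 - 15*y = -40*y^2 - 16*y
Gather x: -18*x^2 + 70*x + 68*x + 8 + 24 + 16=-18*x^2 + 138*x + 48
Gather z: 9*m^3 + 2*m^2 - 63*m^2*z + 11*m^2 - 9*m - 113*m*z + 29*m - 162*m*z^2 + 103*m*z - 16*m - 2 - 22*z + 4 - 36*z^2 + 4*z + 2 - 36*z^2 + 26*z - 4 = 9*m^3 + 13*m^2 + 4*m + z^2*(-162*m - 72) + z*(-63*m^2 - 10*m + 8)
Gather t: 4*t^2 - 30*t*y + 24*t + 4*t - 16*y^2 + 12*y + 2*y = 4*t^2 + t*(28 - 30*y) - 16*y^2 + 14*y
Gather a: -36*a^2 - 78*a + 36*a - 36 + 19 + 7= -36*a^2 - 42*a - 10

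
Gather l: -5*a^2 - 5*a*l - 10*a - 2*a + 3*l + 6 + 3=-5*a^2 - 12*a + l*(3 - 5*a) + 9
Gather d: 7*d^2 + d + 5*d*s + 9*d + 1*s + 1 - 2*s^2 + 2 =7*d^2 + d*(5*s + 10) - 2*s^2 + s + 3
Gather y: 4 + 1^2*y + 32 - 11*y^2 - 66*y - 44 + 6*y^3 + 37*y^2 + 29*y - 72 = 6*y^3 + 26*y^2 - 36*y - 80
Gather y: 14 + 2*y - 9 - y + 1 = y + 6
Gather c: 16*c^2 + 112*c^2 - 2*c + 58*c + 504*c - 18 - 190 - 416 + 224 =128*c^2 + 560*c - 400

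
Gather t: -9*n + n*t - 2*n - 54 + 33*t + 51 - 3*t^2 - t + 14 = -11*n - 3*t^2 + t*(n + 32) + 11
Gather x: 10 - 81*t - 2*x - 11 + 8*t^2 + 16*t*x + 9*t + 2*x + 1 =8*t^2 + 16*t*x - 72*t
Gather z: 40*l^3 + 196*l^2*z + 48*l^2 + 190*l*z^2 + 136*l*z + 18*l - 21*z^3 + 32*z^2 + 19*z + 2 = 40*l^3 + 48*l^2 + 18*l - 21*z^3 + z^2*(190*l + 32) + z*(196*l^2 + 136*l + 19) + 2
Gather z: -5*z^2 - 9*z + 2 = -5*z^2 - 9*z + 2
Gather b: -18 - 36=-54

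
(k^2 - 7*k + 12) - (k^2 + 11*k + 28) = -18*k - 16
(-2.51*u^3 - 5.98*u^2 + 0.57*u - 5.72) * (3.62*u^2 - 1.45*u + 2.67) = -9.0862*u^5 - 18.0081*u^4 + 4.0327*u^3 - 37.4995*u^2 + 9.8159*u - 15.2724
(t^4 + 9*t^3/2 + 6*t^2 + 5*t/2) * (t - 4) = t^5 + t^4/2 - 12*t^3 - 43*t^2/2 - 10*t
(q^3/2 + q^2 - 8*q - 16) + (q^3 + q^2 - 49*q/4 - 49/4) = 3*q^3/2 + 2*q^2 - 81*q/4 - 113/4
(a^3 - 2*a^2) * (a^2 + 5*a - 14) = a^5 + 3*a^4 - 24*a^3 + 28*a^2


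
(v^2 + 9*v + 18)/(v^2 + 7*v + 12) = (v + 6)/(v + 4)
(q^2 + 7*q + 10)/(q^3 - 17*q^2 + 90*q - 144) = (q^2 + 7*q + 10)/(q^3 - 17*q^2 + 90*q - 144)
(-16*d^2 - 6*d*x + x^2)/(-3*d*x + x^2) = (16*d^2 + 6*d*x - x^2)/(x*(3*d - x))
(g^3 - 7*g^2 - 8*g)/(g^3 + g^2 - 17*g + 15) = g*(g^2 - 7*g - 8)/(g^3 + g^2 - 17*g + 15)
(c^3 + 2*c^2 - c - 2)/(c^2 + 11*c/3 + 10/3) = 3*(c^2 - 1)/(3*c + 5)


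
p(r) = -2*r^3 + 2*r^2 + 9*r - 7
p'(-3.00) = -57.00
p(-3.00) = 38.00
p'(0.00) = 9.00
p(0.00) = -7.00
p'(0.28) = 9.65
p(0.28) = -4.37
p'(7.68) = -314.17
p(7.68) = -725.88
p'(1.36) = 3.34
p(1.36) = 3.91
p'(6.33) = -206.09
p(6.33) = -377.16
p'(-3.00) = -57.00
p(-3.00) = 38.00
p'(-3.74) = -89.89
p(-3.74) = 91.94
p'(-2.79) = -48.86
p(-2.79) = 26.89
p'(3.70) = -58.34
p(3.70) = -47.63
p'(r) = -6*r^2 + 4*r + 9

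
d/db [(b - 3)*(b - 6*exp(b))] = b - (b - 3)*(6*exp(b) - 1) - 6*exp(b)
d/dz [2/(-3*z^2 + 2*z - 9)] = 4*(3*z - 1)/(3*z^2 - 2*z + 9)^2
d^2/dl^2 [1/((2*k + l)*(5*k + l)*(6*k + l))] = 2*(1924*k^4 + 1848*k^3*l + 663*k^2*l^2 + 104*k*l^3 + 6*l^4)/(216000*k^9 + 561600*k^8*l + 627120*k^7*l^2 + 394768*k^6*l^3 + 154596*k^5*l^4 + 39156*k^4*l^5 + 6433*k^3*l^6 + 663*k^2*l^7 + 39*k*l^8 + l^9)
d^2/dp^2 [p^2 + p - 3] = 2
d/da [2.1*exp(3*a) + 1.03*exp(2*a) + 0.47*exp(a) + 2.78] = (6.3*exp(2*a) + 2.06*exp(a) + 0.47)*exp(a)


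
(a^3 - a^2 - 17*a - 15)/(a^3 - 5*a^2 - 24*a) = (a^2 - 4*a - 5)/(a*(a - 8))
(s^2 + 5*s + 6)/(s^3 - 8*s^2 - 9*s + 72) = (s + 2)/(s^2 - 11*s + 24)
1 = 1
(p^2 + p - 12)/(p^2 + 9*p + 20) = (p - 3)/(p + 5)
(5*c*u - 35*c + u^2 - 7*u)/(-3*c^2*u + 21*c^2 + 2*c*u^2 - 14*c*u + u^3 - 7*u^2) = (5*c + u)/(-3*c^2 + 2*c*u + u^2)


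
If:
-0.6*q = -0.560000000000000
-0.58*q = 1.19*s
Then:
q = 0.93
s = -0.45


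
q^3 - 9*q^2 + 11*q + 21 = (q - 7)*(q - 3)*(q + 1)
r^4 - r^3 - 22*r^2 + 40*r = r*(r - 4)*(r - 2)*(r + 5)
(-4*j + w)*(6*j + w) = -24*j^2 + 2*j*w + w^2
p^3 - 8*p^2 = p^2*(p - 8)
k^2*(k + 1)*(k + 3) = k^4 + 4*k^3 + 3*k^2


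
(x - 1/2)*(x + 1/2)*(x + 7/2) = x^3 + 7*x^2/2 - x/4 - 7/8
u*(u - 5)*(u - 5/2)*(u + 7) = u^4 - u^3/2 - 40*u^2 + 175*u/2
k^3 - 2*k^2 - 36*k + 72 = (k - 6)*(k - 2)*(k + 6)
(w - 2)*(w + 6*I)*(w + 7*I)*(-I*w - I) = -I*w^4 + 13*w^3 + I*w^3 - 13*w^2 + 44*I*w^2 - 26*w - 42*I*w - 84*I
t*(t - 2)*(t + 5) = t^3 + 3*t^2 - 10*t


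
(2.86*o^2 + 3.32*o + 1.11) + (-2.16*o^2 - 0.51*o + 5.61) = 0.7*o^2 + 2.81*o + 6.72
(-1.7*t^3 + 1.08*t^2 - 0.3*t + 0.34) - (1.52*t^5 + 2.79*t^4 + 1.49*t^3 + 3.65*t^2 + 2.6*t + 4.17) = -1.52*t^5 - 2.79*t^4 - 3.19*t^3 - 2.57*t^2 - 2.9*t - 3.83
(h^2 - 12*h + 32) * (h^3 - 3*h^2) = h^5 - 15*h^4 + 68*h^3 - 96*h^2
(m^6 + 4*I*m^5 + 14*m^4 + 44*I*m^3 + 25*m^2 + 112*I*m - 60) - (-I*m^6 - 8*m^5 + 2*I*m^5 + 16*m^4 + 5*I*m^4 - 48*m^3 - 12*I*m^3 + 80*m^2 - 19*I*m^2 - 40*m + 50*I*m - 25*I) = m^6 + I*m^6 + 8*m^5 + 2*I*m^5 - 2*m^4 - 5*I*m^4 + 48*m^3 + 56*I*m^3 - 55*m^2 + 19*I*m^2 + 40*m + 62*I*m - 60 + 25*I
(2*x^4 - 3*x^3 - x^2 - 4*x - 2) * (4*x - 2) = 8*x^5 - 16*x^4 + 2*x^3 - 14*x^2 + 4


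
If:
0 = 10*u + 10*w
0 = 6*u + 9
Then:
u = -3/2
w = 3/2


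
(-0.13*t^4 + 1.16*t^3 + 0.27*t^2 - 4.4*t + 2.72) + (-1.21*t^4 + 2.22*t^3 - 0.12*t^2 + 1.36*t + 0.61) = -1.34*t^4 + 3.38*t^3 + 0.15*t^2 - 3.04*t + 3.33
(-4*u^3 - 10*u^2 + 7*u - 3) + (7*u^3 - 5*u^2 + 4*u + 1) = 3*u^3 - 15*u^2 + 11*u - 2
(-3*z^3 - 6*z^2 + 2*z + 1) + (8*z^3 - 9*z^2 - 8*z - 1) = 5*z^3 - 15*z^2 - 6*z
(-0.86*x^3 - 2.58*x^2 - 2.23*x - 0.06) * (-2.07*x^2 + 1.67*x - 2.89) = 1.7802*x^5 + 3.9044*x^4 + 2.7929*x^3 + 3.8563*x^2 + 6.3445*x + 0.1734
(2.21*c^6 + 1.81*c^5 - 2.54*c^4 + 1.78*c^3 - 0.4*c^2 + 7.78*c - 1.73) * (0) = 0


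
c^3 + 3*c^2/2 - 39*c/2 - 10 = (c - 4)*(c + 1/2)*(c + 5)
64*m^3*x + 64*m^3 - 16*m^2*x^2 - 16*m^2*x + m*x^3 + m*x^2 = (-8*m + x)^2*(m*x + m)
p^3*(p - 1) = p^4 - p^3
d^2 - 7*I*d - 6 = (d - 6*I)*(d - I)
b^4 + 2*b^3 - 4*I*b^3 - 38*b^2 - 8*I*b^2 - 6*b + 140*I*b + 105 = (b - 5)*(b + 7)*(b - 3*I)*(b - I)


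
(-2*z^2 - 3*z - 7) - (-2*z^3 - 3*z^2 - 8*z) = 2*z^3 + z^2 + 5*z - 7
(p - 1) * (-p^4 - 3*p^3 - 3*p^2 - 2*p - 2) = -p^5 - 2*p^4 + p^2 + 2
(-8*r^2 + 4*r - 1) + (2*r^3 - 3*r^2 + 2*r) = 2*r^3 - 11*r^2 + 6*r - 1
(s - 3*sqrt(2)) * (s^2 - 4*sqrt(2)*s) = s^3 - 7*sqrt(2)*s^2 + 24*s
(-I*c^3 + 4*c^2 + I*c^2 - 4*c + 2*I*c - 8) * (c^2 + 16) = -I*c^5 + 4*c^4 + I*c^4 - 4*c^3 - 14*I*c^3 + 56*c^2 + 16*I*c^2 - 64*c + 32*I*c - 128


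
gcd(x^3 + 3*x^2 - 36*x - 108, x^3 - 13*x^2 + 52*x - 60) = x - 6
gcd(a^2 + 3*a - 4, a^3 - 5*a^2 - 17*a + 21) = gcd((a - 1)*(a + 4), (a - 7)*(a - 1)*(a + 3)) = a - 1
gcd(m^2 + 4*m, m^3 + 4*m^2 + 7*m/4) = m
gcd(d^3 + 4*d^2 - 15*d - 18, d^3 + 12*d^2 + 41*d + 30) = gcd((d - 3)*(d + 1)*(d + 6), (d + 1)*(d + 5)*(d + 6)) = d^2 + 7*d + 6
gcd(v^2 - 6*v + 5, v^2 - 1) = v - 1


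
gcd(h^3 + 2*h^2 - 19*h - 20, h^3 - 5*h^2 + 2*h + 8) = h^2 - 3*h - 4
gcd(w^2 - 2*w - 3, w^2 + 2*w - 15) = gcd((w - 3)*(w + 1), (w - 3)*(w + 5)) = w - 3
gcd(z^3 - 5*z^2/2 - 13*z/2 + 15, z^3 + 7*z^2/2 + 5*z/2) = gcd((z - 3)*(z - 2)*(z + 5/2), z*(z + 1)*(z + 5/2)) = z + 5/2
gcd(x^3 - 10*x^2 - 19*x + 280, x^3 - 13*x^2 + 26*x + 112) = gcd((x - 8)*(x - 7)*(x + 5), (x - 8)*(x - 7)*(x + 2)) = x^2 - 15*x + 56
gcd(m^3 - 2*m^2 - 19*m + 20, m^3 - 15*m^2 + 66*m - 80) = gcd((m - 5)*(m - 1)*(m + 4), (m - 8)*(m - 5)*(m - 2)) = m - 5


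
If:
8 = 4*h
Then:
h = 2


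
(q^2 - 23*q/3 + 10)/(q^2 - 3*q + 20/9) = 3*(q - 6)/(3*q - 4)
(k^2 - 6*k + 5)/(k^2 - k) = (k - 5)/k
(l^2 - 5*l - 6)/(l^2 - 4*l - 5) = (l - 6)/(l - 5)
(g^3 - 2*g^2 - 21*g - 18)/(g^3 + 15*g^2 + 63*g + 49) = (g^2 - 3*g - 18)/(g^2 + 14*g + 49)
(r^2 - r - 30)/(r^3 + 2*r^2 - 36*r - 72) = (r + 5)/(r^2 + 8*r + 12)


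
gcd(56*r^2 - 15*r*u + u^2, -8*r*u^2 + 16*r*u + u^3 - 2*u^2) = 8*r - u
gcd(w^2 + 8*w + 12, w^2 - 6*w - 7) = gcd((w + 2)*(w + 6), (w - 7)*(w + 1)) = 1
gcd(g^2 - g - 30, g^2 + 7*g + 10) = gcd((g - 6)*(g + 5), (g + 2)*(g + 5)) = g + 5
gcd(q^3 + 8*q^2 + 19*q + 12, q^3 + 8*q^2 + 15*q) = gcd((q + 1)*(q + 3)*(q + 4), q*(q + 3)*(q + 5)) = q + 3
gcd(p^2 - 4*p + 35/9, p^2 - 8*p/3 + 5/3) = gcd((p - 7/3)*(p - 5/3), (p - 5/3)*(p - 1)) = p - 5/3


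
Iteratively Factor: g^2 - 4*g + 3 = (g - 1)*(g - 3)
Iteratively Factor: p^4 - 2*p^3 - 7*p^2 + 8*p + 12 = (p - 3)*(p^3 + p^2 - 4*p - 4) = (p - 3)*(p + 2)*(p^2 - p - 2) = (p - 3)*(p - 2)*(p + 2)*(p + 1)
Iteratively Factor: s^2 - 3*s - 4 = (s + 1)*(s - 4)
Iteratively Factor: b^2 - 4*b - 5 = (b + 1)*(b - 5)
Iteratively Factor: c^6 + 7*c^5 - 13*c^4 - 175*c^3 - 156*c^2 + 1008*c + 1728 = (c + 4)*(c^5 + 3*c^4 - 25*c^3 - 75*c^2 + 144*c + 432) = (c - 4)*(c + 4)*(c^4 + 7*c^3 + 3*c^2 - 63*c - 108) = (c - 4)*(c + 3)*(c + 4)*(c^3 + 4*c^2 - 9*c - 36) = (c - 4)*(c - 3)*(c + 3)*(c + 4)*(c^2 + 7*c + 12) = (c - 4)*(c - 3)*(c + 3)*(c + 4)^2*(c + 3)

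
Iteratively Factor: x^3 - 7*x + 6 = (x - 2)*(x^2 + 2*x - 3) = (x - 2)*(x - 1)*(x + 3)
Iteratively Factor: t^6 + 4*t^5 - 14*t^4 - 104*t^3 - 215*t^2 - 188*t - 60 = (t - 5)*(t^5 + 9*t^4 + 31*t^3 + 51*t^2 + 40*t + 12) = (t - 5)*(t + 2)*(t^4 + 7*t^3 + 17*t^2 + 17*t + 6) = (t - 5)*(t + 2)^2*(t^3 + 5*t^2 + 7*t + 3) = (t - 5)*(t + 1)*(t + 2)^2*(t^2 + 4*t + 3) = (t - 5)*(t + 1)^2*(t + 2)^2*(t + 3)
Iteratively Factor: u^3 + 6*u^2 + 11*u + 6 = (u + 2)*(u^2 + 4*u + 3) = (u + 2)*(u + 3)*(u + 1)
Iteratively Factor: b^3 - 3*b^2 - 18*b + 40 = (b - 2)*(b^2 - b - 20) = (b - 5)*(b - 2)*(b + 4)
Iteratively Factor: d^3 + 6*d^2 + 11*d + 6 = (d + 3)*(d^2 + 3*d + 2) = (d + 2)*(d + 3)*(d + 1)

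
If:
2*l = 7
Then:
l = 7/2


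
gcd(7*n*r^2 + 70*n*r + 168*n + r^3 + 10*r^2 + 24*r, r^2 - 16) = r + 4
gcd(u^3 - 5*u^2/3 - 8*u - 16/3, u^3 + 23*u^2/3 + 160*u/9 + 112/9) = u + 4/3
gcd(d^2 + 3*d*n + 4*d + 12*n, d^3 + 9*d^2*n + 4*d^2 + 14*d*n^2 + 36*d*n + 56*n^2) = d + 4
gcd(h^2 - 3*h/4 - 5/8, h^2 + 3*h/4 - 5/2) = h - 5/4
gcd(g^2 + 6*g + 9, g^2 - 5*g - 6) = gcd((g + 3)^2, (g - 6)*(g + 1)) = 1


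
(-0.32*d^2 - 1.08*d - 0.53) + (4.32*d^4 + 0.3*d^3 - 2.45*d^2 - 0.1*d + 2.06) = 4.32*d^4 + 0.3*d^3 - 2.77*d^2 - 1.18*d + 1.53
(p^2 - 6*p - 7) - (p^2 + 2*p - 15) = 8 - 8*p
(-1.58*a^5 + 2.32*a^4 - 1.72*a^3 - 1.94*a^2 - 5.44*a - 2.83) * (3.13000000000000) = -4.9454*a^5 + 7.2616*a^4 - 5.3836*a^3 - 6.0722*a^2 - 17.0272*a - 8.8579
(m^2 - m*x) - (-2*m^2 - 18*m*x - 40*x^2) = 3*m^2 + 17*m*x + 40*x^2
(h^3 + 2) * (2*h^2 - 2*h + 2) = 2*h^5 - 2*h^4 + 2*h^3 + 4*h^2 - 4*h + 4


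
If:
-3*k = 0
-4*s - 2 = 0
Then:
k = 0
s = -1/2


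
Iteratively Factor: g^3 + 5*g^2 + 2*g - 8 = (g + 4)*(g^2 + g - 2) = (g + 2)*(g + 4)*(g - 1)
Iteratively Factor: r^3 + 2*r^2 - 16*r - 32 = (r - 4)*(r^2 + 6*r + 8) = (r - 4)*(r + 4)*(r + 2)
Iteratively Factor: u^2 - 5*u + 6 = (u - 2)*(u - 3)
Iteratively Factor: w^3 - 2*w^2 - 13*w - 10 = (w + 2)*(w^2 - 4*w - 5) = (w + 1)*(w + 2)*(w - 5)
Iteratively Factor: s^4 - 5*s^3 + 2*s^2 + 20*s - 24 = (s - 3)*(s^3 - 2*s^2 - 4*s + 8) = (s - 3)*(s - 2)*(s^2 - 4) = (s - 3)*(s - 2)^2*(s + 2)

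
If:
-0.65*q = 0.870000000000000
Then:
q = -1.34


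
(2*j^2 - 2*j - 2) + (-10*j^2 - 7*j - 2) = -8*j^2 - 9*j - 4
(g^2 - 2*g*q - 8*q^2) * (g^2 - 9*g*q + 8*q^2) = g^4 - 11*g^3*q + 18*g^2*q^2 + 56*g*q^3 - 64*q^4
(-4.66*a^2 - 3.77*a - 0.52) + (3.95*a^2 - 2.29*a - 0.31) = -0.71*a^2 - 6.06*a - 0.83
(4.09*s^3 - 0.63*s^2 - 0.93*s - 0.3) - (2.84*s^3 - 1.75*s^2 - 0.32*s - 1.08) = 1.25*s^3 + 1.12*s^2 - 0.61*s + 0.78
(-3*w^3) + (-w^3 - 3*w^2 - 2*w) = -4*w^3 - 3*w^2 - 2*w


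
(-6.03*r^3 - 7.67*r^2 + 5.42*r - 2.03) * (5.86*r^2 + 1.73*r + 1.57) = -35.3358*r^5 - 55.3781*r^4 + 9.025*r^3 - 14.5611*r^2 + 4.9975*r - 3.1871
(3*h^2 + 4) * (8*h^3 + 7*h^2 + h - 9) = 24*h^5 + 21*h^4 + 35*h^3 + h^2 + 4*h - 36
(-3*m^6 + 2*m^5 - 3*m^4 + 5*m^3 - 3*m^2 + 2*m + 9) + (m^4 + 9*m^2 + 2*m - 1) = -3*m^6 + 2*m^5 - 2*m^4 + 5*m^3 + 6*m^2 + 4*m + 8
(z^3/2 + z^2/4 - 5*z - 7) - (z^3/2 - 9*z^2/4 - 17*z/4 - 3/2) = 5*z^2/2 - 3*z/4 - 11/2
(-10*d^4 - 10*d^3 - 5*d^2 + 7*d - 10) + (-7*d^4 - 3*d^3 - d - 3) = -17*d^4 - 13*d^3 - 5*d^2 + 6*d - 13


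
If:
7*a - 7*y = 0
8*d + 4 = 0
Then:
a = y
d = -1/2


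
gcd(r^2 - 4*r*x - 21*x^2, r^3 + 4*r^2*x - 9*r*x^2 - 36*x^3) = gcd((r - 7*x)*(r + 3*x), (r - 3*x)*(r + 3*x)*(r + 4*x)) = r + 3*x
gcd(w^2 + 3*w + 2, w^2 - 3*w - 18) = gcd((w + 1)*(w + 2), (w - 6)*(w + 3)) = 1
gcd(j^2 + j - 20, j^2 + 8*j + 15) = j + 5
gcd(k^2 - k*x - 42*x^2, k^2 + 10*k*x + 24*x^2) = k + 6*x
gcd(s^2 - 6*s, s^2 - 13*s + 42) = s - 6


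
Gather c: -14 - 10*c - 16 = -10*c - 30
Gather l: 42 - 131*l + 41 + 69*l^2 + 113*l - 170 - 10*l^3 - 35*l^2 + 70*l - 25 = -10*l^3 + 34*l^2 + 52*l - 112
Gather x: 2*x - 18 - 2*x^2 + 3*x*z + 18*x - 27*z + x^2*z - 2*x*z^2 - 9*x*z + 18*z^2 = x^2*(z - 2) + x*(-2*z^2 - 6*z + 20) + 18*z^2 - 27*z - 18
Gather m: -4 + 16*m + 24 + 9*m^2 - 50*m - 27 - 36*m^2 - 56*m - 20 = -27*m^2 - 90*m - 27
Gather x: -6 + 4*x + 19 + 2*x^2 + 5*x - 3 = 2*x^2 + 9*x + 10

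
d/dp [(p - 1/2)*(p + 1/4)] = 2*p - 1/4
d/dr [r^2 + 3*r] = 2*r + 3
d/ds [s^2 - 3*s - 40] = 2*s - 3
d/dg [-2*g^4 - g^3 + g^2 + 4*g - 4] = -8*g^3 - 3*g^2 + 2*g + 4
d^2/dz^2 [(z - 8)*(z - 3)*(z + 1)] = 6*z - 20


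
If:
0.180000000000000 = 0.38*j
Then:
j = 0.47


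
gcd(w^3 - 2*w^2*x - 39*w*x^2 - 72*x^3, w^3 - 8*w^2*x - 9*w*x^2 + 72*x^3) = -w^2 + 5*w*x + 24*x^2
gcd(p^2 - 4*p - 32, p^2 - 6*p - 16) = p - 8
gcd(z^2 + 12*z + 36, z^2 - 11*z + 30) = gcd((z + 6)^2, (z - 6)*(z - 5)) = 1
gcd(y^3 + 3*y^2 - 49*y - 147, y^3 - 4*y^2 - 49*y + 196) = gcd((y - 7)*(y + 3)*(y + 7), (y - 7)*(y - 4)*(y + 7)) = y^2 - 49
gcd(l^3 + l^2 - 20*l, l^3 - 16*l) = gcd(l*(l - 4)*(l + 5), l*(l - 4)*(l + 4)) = l^2 - 4*l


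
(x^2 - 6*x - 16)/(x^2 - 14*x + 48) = (x + 2)/(x - 6)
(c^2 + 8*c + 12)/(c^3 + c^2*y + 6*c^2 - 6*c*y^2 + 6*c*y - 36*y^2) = (-c - 2)/(-c^2 - c*y + 6*y^2)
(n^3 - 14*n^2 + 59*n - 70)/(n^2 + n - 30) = (n^2 - 9*n + 14)/(n + 6)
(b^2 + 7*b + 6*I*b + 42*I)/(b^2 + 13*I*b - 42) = (b + 7)/(b + 7*I)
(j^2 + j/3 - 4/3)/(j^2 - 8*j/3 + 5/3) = (3*j + 4)/(3*j - 5)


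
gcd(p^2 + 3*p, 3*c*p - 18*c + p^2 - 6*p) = 1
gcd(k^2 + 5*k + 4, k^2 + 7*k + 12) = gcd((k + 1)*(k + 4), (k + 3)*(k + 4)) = k + 4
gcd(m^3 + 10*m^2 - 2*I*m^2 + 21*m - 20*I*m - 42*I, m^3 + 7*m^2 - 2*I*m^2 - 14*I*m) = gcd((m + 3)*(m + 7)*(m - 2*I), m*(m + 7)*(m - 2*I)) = m^2 + m*(7 - 2*I) - 14*I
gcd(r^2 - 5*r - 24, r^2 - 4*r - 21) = r + 3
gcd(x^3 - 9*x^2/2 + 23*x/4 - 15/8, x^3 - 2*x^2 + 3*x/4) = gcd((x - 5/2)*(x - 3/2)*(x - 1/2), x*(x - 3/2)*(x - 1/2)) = x^2 - 2*x + 3/4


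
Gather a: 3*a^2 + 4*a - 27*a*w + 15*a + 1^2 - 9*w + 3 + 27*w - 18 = 3*a^2 + a*(19 - 27*w) + 18*w - 14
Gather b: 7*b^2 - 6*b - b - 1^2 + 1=7*b^2 - 7*b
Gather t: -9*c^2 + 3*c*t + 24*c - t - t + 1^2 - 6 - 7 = -9*c^2 + 24*c + t*(3*c - 2) - 12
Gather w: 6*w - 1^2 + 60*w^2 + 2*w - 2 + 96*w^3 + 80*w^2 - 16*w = 96*w^3 + 140*w^2 - 8*w - 3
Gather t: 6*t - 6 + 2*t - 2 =8*t - 8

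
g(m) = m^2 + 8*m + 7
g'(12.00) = 32.00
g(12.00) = 247.00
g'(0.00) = 8.00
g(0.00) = 7.00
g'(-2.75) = 2.50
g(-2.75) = -7.44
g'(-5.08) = -2.16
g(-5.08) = -7.83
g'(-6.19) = -4.38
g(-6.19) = -4.20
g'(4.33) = 16.66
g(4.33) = 60.39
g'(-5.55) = -3.10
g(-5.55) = -6.60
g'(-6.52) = -5.04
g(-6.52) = -2.65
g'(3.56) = 15.12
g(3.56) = 48.15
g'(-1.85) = 4.30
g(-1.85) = -4.38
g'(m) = 2*m + 8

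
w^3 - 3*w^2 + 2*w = w*(w - 2)*(w - 1)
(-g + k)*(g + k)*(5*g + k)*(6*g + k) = -30*g^4 - 11*g^3*k + 29*g^2*k^2 + 11*g*k^3 + k^4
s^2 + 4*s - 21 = (s - 3)*(s + 7)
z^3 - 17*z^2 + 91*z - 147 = (z - 7)^2*(z - 3)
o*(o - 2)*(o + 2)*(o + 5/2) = o^4 + 5*o^3/2 - 4*o^2 - 10*o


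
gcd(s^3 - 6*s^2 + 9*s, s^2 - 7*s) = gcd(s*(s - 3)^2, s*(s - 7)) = s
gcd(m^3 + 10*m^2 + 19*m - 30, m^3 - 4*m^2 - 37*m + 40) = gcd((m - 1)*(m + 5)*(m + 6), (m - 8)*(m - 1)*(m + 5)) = m^2 + 4*m - 5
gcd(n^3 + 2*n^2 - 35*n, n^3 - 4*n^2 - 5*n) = n^2 - 5*n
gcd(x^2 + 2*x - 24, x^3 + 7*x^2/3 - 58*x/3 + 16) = x + 6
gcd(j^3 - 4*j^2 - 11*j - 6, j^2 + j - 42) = j - 6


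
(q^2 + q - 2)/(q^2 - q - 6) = (q - 1)/(q - 3)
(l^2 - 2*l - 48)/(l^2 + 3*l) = (l^2 - 2*l - 48)/(l*(l + 3))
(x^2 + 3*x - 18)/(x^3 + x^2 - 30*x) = (x - 3)/(x*(x - 5))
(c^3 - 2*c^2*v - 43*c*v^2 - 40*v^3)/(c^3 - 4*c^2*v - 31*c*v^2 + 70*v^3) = (c^2 - 7*c*v - 8*v^2)/(c^2 - 9*c*v + 14*v^2)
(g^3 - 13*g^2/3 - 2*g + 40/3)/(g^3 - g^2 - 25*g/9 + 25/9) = 3*(g^2 - 6*g + 8)/(3*g^2 - 8*g + 5)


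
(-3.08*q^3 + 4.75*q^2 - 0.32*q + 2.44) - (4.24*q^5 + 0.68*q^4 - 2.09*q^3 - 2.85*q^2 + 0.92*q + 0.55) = -4.24*q^5 - 0.68*q^4 - 0.99*q^3 + 7.6*q^2 - 1.24*q + 1.89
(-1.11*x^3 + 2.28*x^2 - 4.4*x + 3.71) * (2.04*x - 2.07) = -2.2644*x^4 + 6.9489*x^3 - 13.6956*x^2 + 16.6764*x - 7.6797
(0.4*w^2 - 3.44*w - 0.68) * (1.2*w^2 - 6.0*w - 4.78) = 0.48*w^4 - 6.528*w^3 + 17.912*w^2 + 20.5232*w + 3.2504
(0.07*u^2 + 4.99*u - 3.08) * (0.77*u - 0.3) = 0.0539*u^3 + 3.8213*u^2 - 3.8686*u + 0.924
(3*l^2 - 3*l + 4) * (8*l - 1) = 24*l^3 - 27*l^2 + 35*l - 4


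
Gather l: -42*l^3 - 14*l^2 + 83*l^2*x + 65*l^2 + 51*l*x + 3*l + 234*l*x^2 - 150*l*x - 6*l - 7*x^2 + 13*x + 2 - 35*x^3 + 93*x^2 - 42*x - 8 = -42*l^3 + l^2*(83*x + 51) + l*(234*x^2 - 99*x - 3) - 35*x^3 + 86*x^2 - 29*x - 6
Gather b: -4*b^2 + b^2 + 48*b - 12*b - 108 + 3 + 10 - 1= -3*b^2 + 36*b - 96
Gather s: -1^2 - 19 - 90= -110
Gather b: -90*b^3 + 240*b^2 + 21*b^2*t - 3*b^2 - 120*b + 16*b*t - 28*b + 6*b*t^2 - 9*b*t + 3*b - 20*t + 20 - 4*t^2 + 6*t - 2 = -90*b^3 + b^2*(21*t + 237) + b*(6*t^2 + 7*t - 145) - 4*t^2 - 14*t + 18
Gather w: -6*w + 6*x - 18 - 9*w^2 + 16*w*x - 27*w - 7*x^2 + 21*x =-9*w^2 + w*(16*x - 33) - 7*x^2 + 27*x - 18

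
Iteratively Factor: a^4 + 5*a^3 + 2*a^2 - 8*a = (a + 4)*(a^3 + a^2 - 2*a) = a*(a + 4)*(a^2 + a - 2) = a*(a - 1)*(a + 4)*(a + 2)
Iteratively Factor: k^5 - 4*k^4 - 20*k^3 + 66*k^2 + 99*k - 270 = (k + 3)*(k^4 - 7*k^3 + k^2 + 63*k - 90) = (k - 3)*(k + 3)*(k^3 - 4*k^2 - 11*k + 30) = (k - 3)*(k + 3)^2*(k^2 - 7*k + 10) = (k - 3)*(k - 2)*(k + 3)^2*(k - 5)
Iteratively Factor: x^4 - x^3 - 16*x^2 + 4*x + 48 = (x + 2)*(x^3 - 3*x^2 - 10*x + 24) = (x + 2)*(x + 3)*(x^2 - 6*x + 8) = (x - 2)*(x + 2)*(x + 3)*(x - 4)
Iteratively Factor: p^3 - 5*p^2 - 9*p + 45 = (p + 3)*(p^2 - 8*p + 15) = (p - 5)*(p + 3)*(p - 3)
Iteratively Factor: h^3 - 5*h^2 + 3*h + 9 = (h - 3)*(h^2 - 2*h - 3) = (h - 3)*(h + 1)*(h - 3)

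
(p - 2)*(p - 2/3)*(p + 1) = p^3 - 5*p^2/3 - 4*p/3 + 4/3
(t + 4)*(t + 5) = t^2 + 9*t + 20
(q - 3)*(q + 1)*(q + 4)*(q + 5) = q^4 + 7*q^3 - q^2 - 67*q - 60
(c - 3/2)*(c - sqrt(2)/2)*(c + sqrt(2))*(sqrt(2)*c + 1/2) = sqrt(2)*c^4 - 3*sqrt(2)*c^3/2 + 3*c^3/2 - 9*c^2/4 - 3*sqrt(2)*c^2/4 - c/2 + 9*sqrt(2)*c/8 + 3/4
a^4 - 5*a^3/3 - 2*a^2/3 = a^2*(a - 2)*(a + 1/3)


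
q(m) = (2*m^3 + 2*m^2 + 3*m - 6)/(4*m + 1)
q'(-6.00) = -5.57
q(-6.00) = 16.70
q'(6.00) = 6.42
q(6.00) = 20.64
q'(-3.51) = -2.98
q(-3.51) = 6.01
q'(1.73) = 2.53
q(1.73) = 1.96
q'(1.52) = 2.43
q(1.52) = 1.44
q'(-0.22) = 1849.11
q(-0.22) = -54.87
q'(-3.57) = -3.04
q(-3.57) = 6.19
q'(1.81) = 2.58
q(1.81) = 2.17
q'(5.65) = 6.07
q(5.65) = 18.45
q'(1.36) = 2.38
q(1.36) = 1.06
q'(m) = (6*m^2 + 4*m + 3)/(4*m + 1) - 4*(2*m^3 + 2*m^2 + 3*m - 6)/(4*m + 1)^2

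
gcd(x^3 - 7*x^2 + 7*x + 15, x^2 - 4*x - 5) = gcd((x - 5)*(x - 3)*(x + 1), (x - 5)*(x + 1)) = x^2 - 4*x - 5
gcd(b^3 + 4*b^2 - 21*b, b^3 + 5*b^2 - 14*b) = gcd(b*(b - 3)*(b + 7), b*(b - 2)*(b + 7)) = b^2 + 7*b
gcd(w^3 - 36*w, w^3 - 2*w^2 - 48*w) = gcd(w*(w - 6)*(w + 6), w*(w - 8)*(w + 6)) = w^2 + 6*w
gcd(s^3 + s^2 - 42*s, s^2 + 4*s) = s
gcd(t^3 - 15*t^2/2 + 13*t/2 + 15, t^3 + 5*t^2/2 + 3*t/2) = t + 1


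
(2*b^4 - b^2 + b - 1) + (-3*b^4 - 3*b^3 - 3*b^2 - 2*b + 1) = -b^4 - 3*b^3 - 4*b^2 - b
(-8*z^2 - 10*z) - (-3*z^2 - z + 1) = -5*z^2 - 9*z - 1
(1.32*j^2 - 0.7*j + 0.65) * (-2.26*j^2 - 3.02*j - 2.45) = -2.9832*j^4 - 2.4044*j^3 - 2.589*j^2 - 0.248*j - 1.5925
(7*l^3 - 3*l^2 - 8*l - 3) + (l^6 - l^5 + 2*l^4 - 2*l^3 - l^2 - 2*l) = l^6 - l^5 + 2*l^4 + 5*l^3 - 4*l^2 - 10*l - 3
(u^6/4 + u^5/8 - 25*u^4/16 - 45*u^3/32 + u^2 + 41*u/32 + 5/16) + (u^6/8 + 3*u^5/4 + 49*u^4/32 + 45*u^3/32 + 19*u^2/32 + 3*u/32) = 3*u^6/8 + 7*u^5/8 - u^4/32 + 51*u^2/32 + 11*u/8 + 5/16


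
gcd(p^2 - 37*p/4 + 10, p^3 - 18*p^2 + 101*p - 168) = p - 8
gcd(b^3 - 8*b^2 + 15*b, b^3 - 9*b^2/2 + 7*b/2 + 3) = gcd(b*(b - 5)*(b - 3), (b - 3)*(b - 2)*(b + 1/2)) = b - 3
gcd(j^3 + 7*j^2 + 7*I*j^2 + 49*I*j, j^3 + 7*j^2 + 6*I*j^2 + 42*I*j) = j^2 + 7*j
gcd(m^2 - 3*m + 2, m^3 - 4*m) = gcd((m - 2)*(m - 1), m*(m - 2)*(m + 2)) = m - 2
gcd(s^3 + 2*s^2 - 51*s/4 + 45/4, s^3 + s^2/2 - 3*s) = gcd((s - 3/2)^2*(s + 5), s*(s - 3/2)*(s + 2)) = s - 3/2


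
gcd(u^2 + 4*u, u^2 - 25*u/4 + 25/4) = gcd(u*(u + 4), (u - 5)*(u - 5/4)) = 1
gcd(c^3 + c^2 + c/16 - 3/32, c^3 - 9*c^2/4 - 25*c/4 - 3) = c + 3/4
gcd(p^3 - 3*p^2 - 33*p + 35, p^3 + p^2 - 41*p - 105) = p^2 - 2*p - 35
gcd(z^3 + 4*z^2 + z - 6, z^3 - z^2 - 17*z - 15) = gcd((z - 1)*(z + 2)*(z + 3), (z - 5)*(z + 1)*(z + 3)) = z + 3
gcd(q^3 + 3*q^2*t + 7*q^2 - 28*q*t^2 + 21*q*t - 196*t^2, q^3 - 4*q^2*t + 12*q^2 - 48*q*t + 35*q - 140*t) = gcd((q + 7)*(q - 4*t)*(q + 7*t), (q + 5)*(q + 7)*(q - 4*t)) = q^2 - 4*q*t + 7*q - 28*t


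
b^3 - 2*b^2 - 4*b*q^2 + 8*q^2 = (b - 2)*(b - 2*q)*(b + 2*q)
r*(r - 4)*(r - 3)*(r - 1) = r^4 - 8*r^3 + 19*r^2 - 12*r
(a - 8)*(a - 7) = a^2 - 15*a + 56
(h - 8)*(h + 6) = h^2 - 2*h - 48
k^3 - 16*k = k*(k - 4)*(k + 4)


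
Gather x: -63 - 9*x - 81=-9*x - 144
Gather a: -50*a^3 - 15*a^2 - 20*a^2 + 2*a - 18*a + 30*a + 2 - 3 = -50*a^3 - 35*a^2 + 14*a - 1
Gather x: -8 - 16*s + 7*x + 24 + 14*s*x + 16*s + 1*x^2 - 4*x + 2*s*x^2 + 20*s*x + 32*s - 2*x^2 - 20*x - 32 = 32*s + x^2*(2*s - 1) + x*(34*s - 17) - 16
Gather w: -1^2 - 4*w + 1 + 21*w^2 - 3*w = 21*w^2 - 7*w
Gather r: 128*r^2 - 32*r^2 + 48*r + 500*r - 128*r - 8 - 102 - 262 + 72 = 96*r^2 + 420*r - 300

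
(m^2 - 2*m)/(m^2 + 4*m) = (m - 2)/(m + 4)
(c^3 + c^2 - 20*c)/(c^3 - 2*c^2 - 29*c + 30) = c*(c - 4)/(c^2 - 7*c + 6)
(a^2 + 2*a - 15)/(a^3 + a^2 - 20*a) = (a - 3)/(a*(a - 4))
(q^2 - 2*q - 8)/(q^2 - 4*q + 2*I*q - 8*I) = (q + 2)/(q + 2*I)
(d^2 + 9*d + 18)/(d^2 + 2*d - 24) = (d + 3)/(d - 4)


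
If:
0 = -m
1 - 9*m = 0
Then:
No Solution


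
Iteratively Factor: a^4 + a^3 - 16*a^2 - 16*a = (a + 1)*(a^3 - 16*a) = (a + 1)*(a + 4)*(a^2 - 4*a) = a*(a + 1)*(a + 4)*(a - 4)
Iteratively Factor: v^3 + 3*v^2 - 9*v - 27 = (v + 3)*(v^2 - 9) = (v - 3)*(v + 3)*(v + 3)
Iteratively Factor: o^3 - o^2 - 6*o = (o)*(o^2 - o - 6) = o*(o - 3)*(o + 2)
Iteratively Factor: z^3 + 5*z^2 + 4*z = (z)*(z^2 + 5*z + 4) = z*(z + 1)*(z + 4)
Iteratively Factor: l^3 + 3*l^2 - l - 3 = (l + 1)*(l^2 + 2*l - 3) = (l - 1)*(l + 1)*(l + 3)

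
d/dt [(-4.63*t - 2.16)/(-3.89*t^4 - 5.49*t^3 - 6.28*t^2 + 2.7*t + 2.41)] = (18.0107*t^4 + 25.4187*t^3 + 29.0764*t^2 - 12.501*t - (4.63*t + 2.16)*(15.56*t^3 + 16.47*t^2 + 12.56*t - 2.7) - 11.1583)/(3.89*t^4 + 5.49*t^3 + 6.28*t^2 - 2.7*t - 2.41)^2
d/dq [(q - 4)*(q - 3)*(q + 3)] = 3*q^2 - 8*q - 9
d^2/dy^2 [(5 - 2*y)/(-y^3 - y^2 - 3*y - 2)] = 2*((2*y - 5)*(3*y^2 + 2*y + 3)^2 - (6*y^2 + 4*y + (2*y - 5)*(3*y + 1) + 6)*(y^3 + y^2 + 3*y + 2))/(y^3 + y^2 + 3*y + 2)^3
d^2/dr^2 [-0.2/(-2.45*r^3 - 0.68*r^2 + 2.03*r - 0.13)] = (-(2.94*r + 0.272)*(2.45*r^3 + 0.68*r^2 - 2.03*r + 0.13) + 0.2*(7.35*r^2 + 1.36*r - 2.03)*(14.7*r^2 + 2.72*r - 4.06))/(2.45*r^3 + 0.68*r^2 - 2.03*r + 0.13)^3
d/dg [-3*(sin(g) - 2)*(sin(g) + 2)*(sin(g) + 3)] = 3*(-3*sin(g)^2 - 6*sin(g) + 4)*cos(g)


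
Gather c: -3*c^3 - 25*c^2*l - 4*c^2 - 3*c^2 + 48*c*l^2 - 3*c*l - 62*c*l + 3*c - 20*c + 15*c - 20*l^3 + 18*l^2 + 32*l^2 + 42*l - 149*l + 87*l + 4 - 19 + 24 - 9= -3*c^3 + c^2*(-25*l - 7) + c*(48*l^2 - 65*l - 2) - 20*l^3 + 50*l^2 - 20*l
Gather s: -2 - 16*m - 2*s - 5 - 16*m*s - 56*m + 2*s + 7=-16*m*s - 72*m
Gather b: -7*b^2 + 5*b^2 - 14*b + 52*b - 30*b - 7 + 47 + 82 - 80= -2*b^2 + 8*b + 42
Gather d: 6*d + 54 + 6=6*d + 60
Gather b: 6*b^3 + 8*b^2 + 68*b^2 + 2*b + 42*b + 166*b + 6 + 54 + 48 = 6*b^3 + 76*b^2 + 210*b + 108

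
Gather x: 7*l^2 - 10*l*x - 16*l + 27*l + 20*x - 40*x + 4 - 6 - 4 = 7*l^2 + 11*l + x*(-10*l - 20) - 6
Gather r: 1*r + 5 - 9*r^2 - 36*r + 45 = -9*r^2 - 35*r + 50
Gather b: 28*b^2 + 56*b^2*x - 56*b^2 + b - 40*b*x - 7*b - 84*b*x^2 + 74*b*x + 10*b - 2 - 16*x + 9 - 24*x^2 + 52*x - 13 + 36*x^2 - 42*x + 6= b^2*(56*x - 28) + b*(-84*x^2 + 34*x + 4) + 12*x^2 - 6*x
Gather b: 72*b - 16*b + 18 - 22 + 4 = 56*b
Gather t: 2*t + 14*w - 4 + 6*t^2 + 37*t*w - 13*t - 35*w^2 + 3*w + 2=6*t^2 + t*(37*w - 11) - 35*w^2 + 17*w - 2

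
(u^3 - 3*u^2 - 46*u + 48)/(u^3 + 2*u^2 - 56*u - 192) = (u - 1)/(u + 4)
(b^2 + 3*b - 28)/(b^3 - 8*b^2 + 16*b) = (b + 7)/(b*(b - 4))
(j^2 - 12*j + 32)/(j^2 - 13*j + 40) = (j - 4)/(j - 5)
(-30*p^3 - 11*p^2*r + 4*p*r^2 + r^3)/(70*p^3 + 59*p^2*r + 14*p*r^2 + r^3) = (-3*p + r)/(7*p + r)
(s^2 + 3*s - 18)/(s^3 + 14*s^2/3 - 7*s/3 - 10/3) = 3*(s^2 + 3*s - 18)/(3*s^3 + 14*s^2 - 7*s - 10)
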